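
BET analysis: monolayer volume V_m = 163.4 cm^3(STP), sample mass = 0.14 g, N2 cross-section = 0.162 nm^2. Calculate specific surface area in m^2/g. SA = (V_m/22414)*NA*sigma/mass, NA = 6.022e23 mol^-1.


Number of moles in monolayer = V_m / 22414 = 163.4 / 22414 = 0.00729009
Number of molecules = moles * NA = 0.00729009 * 6.022e23
SA = molecules * sigma / mass
SA = (163.4 / 22414) * 6.022e23 * 0.162e-18 / 0.14
SA = 5080.0 m^2/g

5080.0


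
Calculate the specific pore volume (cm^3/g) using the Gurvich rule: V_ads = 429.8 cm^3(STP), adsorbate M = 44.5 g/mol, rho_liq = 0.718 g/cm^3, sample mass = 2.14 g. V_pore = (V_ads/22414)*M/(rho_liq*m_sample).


Moles adsorbed n = V_ads / 22414 = 429.8 / 22414 = 1.917552e-02 mol
Liquid volume V_liq = n * M / rho_liq = 1.917552e-02 * 44.5 / 0.718 = 1.18845 cm^3
Specific pore volume V_pore = V_liq / m_sample = 1.18845 / 2.14
V_pore = 0.5554 cm^3/g

0.5554


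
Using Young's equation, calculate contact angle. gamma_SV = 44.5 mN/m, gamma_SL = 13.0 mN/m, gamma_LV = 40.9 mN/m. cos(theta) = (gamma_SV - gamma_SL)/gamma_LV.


cos(theta) = (gamma_SV - gamma_SL) / gamma_LV
cos(theta) = (44.5 - 13.0) / 40.9
cos(theta) = 0.770171
theta = arccos(0.770171) = 39.63 degrees

39.63


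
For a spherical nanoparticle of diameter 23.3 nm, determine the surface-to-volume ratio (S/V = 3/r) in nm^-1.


Radius r = 23.3/2 = 11.65 nm
S/V = 3 / r = 3 / 11.65
S/V = 0.2575 nm^-1

0.2575


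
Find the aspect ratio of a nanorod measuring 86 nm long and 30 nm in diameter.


Aspect ratio AR = length / diameter
AR = 86 / 30
AR = 2.87

2.87


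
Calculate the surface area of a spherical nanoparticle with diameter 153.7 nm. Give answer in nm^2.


Radius r = 153.7/2 = 76.85 nm
Surface area SA = 4 * pi * r^2
SA = 4 * pi * (76.85)^2
SA = 74216.01 nm^2

74216.01


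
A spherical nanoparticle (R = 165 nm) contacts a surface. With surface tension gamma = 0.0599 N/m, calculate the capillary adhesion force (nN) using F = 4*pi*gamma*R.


Convert radius: R = 165 nm = 1.65e-07 m
F = 4 * pi * gamma * R
F = 4 * pi * 0.0599 * 1.65e-07
F = 1.242e-07 N = 124.1997 nN

124.1997


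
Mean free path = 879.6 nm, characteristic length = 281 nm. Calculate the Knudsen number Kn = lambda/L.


Knudsen number Kn = lambda / L
Kn = 879.6 / 281
Kn = 3.1302

3.1302


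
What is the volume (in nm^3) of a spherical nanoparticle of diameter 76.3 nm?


Radius r = 76.3/2 = 38.15 nm
Volume V = (4/3) * pi * r^3
V = (4/3) * pi * (38.15)^3
V = 232579.93 nm^3

232579.93


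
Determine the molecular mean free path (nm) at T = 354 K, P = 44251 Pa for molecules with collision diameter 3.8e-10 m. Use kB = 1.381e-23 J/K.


Mean free path: lambda = kB*T / (sqrt(2) * pi * d^2 * P)
lambda = 1.381e-23 * 354 / (sqrt(2) * pi * (3.8e-10)^2 * 44251)
lambda = 1.72203e-07 m
lambda = 172.2 nm

172.2


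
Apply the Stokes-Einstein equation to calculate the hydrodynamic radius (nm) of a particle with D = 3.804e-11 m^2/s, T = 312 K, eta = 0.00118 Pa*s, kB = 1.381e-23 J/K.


Stokes-Einstein: R = kB*T / (6*pi*eta*D)
R = 1.381e-23 * 312 / (6 * pi * 0.00118 * 3.804e-11)
R = 5.09242e-09 m = 5.09 nm

5.09


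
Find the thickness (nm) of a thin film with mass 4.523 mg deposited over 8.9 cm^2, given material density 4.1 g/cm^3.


Convert: m = 4.523 mg = 4.5230e-06 kg, A = 8.9 cm^2 = 8.9000e-04 m^2, rho = 4.1 g/cm^3 = 4100 kg/m^3
t = m / (A * rho)
t = 4.5230e-06 / (8.9000e-04 * 4100)
t = 1.2395e-06 m = 1239.5 nm

1239.5


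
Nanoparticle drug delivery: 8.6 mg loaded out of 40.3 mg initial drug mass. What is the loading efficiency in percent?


Drug loading efficiency = (drug loaded / drug initial) * 100
DLE = 8.6 / 40.3 * 100
DLE = 0.2134 * 100
DLE = 21.34%

21.34


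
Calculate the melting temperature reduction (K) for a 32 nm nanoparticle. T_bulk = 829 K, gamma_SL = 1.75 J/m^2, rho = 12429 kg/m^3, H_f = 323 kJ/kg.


Radius R = 32/2 = 16 nm = 1.6e-08 m
Convert H_f = 323 kJ/kg = 323000 J/kg
dT = 2 * gamma_SL * T_bulk / (rho * H_f * R)
dT = 2 * 1.75 * 829 / (12429 * 323000 * 1.6e-08)
dT = 45.2 K

45.2


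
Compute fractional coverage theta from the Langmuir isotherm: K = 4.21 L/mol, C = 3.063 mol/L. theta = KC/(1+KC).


Langmuir isotherm: theta = K*C / (1 + K*C)
K*C = 4.21 * 3.063 = 12.89523
theta = 12.89523 / (1 + 12.89523) = 12.89523 / 13.89523
theta = 0.928

0.928


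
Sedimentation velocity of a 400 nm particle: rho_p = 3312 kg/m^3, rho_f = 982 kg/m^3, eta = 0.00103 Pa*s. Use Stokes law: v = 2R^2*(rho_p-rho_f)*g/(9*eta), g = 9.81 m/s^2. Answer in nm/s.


Radius R = 400/2 nm = 2e-07 m
Density difference = 3312 - 982 = 2330 kg/m^3
v = 2 * R^2 * (rho_p - rho_f) * g / (9 * eta)
v = 2 * (2e-07)^2 * 2330 * 9.81 / (9 * 0.00103)
v = 1.97258e-07 m/s = 197.2583 nm/s

197.2583


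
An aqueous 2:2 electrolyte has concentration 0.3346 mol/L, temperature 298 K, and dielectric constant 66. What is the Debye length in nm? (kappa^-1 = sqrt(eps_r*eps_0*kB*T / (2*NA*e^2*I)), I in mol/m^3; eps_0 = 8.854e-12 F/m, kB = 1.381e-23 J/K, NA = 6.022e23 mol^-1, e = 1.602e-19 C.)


Ionic strength I = 0.3346 * 2^2 * 1000 = 1338.4 mol/m^3
kappa^-1 = sqrt(66 * 8.854e-12 * 1.381e-23 * 298 / (2 * 6.022e23 * (1.602e-19)^2 * 1338.4))
kappa^-1 = 0.241 nm

0.241


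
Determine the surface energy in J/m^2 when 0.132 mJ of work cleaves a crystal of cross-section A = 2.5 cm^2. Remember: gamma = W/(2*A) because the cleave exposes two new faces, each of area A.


Convert: A = 2.5 cm^2 = 0.00025 m^2, W = 0.132 mJ = 0.000132 J
Cleaving exposes two faces of area A, so total new surface = 2*A and gamma = W / (2*A)
gamma = 0.000132 / (2 * 0.00025)
gamma = 0.264 J/m^2

0.264


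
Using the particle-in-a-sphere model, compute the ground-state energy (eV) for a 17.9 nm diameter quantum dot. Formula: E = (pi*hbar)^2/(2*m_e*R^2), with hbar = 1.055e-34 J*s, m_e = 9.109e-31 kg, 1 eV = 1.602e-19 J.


Radius R = 17.9/2 = 8.95 nm = 8.95e-09 m
E = (pi * 1.055e-34)^2 / (2 * 9.109e-31 * (8.95e-09)^2)
E(J) = 7.52762e-22
E = E(J) / 1.602e-19 = 0.0047 eV

0.0047


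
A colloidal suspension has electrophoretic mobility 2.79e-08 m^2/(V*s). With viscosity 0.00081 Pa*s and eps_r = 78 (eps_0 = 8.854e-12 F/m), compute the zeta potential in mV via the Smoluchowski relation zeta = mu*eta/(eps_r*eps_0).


Smoluchowski equation: zeta = mu * eta / (eps_r * eps_0)
zeta = 2.79e-08 * 0.00081 / (78 * 8.854e-12)
zeta = 0.032723 V = 32.72 mV

32.72


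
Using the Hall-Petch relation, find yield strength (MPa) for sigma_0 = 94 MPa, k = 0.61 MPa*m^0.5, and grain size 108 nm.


d = 108 nm = 1.08e-07 m
sqrt(d) = 0.0003286335
Hall-Petch contribution = k / sqrt(d) = 0.61 / 0.0003286335 = 1856.2 MPa
sigma = sigma_0 + k/sqrt(d) = 94 + 1856.2 = 1950.2 MPa

1950.2


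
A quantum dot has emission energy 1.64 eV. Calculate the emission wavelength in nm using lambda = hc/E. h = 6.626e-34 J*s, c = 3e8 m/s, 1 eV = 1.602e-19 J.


Convert energy: E = 1.64 eV = 1.64 * 1.602e-19 = 2.62728e-19 J
lambda = h*c / E = 6.626e-34 * 3e8 / 2.62728e-19
lambda = 7.566e-07 m = 756.6 nm

756.6


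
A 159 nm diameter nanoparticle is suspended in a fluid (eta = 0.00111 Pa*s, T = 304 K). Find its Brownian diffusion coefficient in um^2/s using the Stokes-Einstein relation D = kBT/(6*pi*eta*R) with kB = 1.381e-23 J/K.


Radius R = 159/2 = 79.5 nm = 7.95e-08 m
D = kB*T / (6*pi*eta*R)
D = 1.381e-23 * 304 / (6 * pi * 0.00111 * 7.95e-08)
D = 2.52392e-12 m^2/s = 2.524 um^2/s

2.524


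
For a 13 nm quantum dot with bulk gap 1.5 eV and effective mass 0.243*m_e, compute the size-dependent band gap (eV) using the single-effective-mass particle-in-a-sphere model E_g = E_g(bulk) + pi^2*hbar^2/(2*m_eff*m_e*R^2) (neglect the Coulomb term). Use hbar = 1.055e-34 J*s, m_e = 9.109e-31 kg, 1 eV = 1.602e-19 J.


Radius R = 13/2 nm = 6.5e-09 m
Confinement energy dE = pi^2 * hbar^2 / (2 * m_eff * m_e * R^2)
dE = pi^2 * (1.055e-34)^2 / (2 * 0.243 * 9.109e-31 * (6.5e-09)^2) J, divided by 1.602e-19 J/eV
dE = 0.0367 eV
Total band gap = E_g(bulk) + dE = 1.5 + 0.0367 = 1.5367 eV

1.5367


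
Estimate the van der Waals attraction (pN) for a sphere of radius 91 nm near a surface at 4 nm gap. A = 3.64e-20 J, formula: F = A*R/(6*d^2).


Convert to SI: R = 91 nm = 9.1e-08 m, d = 4 nm = 4e-09 m
F = A * R / (6 * d^2)
F = 3.64e-20 * 9.1e-08 / (6 * (4e-09)^2)
F = 3.45042e-11 N = 34.504 pN

34.504


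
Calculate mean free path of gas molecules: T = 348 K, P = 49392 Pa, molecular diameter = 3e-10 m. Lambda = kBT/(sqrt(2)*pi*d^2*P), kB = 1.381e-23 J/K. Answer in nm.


Mean free path: lambda = kB*T / (sqrt(2) * pi * d^2 * P)
lambda = 1.381e-23 * 348 / (sqrt(2) * pi * (3e-10)^2 * 49392)
lambda = 2.43337e-07 m
lambda = 243.34 nm

243.34


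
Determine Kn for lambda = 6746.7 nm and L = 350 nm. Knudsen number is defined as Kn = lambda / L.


Knudsen number Kn = lambda / L
Kn = 6746.7 / 350
Kn = 19.2763

19.2763


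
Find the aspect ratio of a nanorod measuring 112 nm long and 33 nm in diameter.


Aspect ratio AR = length / diameter
AR = 112 / 33
AR = 3.39

3.39


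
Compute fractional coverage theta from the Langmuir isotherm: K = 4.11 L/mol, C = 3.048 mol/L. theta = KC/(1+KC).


Langmuir isotherm: theta = K*C / (1 + K*C)
K*C = 4.11 * 3.048 = 12.52728
theta = 12.52728 / (1 + 12.52728) = 12.52728 / 13.52728
theta = 0.9261

0.9261


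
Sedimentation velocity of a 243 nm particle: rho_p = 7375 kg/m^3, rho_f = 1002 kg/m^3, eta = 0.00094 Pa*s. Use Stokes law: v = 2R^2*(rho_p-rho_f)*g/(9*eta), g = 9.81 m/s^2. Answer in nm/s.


Radius R = 243/2 nm = 1.215e-07 m
Density difference = 7375 - 1002 = 6373 kg/m^3
v = 2 * R^2 * (rho_p - rho_f) * g / (9 * eta)
v = 2 * (1.215e-07)^2 * 6373 * 9.81 / (9 * 0.00094)
v = 2.18185e-07 m/s = 218.1851 nm/s

218.1851


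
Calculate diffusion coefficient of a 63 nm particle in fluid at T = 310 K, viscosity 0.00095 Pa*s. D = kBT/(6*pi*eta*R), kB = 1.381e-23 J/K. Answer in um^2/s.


Radius R = 63/2 = 31.5 nm = 3.15e-08 m
D = kB*T / (6*pi*eta*R)
D = 1.381e-23 * 310 / (6 * pi * 0.00095 * 3.15e-08)
D = 7.58962e-12 m^2/s = 7.59 um^2/s

7.59


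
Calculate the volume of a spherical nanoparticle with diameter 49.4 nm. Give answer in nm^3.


Radius r = 49.4/2 = 24.7 nm
Volume V = (4/3) * pi * r^3
V = (4/3) * pi * (24.7)^3
V = 63121.81 nm^3

63121.81


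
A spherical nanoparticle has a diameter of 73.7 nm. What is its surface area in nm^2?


Radius r = 73.7/2 = 36.85 nm
Surface area SA = 4 * pi * r^2
SA = 4 * pi * (36.85)^2
SA = 17064.16 nm^2

17064.16


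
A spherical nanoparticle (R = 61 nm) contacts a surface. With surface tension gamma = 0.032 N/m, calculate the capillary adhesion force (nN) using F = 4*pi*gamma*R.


Convert radius: R = 61 nm = 6.1e-08 m
F = 4 * pi * gamma * R
F = 4 * pi * 0.032 * 6.1e-08
F = 2.45296e-08 N = 24.5296 nN

24.5296


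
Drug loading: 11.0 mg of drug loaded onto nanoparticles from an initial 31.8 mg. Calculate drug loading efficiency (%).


Drug loading efficiency = (drug loaded / drug initial) * 100
DLE = 11.0 / 31.8 * 100
DLE = 0.3459 * 100
DLE = 34.59%

34.59


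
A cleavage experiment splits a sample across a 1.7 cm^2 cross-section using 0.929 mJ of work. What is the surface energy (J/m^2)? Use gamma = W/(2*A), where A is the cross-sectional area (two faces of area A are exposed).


Convert: A = 1.7 cm^2 = 0.00017 m^2, W = 0.929 mJ = 0.000929 J
Cleaving exposes two faces of area A, so total new surface = 2*A and gamma = W / (2*A)
gamma = 0.000929 / (2 * 0.00017)
gamma = 2.732 J/m^2

2.732


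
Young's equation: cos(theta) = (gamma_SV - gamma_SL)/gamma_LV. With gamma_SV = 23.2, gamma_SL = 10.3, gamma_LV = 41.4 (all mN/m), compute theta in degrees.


cos(theta) = (gamma_SV - gamma_SL) / gamma_LV
cos(theta) = (23.2 - 10.3) / 41.4
cos(theta) = 0.311594
theta = arccos(0.311594) = 71.84 degrees

71.84


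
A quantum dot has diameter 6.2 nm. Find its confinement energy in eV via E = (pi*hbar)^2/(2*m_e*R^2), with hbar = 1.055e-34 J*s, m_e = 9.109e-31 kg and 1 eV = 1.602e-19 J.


Radius R = 6.2/2 = 3.1 nm = 3.1e-09 m
E = (pi * 1.055e-34)^2 / (2 * 9.109e-31 * (3.1e-09)^2)
E(J) = 6.27452e-21
E = E(J) / 1.602e-19 = 0.0392 eV

0.0392


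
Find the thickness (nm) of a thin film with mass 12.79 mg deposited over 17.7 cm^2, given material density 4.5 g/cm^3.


Convert: m = 12.79 mg = 1.2790e-05 kg, A = 17.7 cm^2 = 1.7700e-03 m^2, rho = 4.5 g/cm^3 = 4500 kg/m^3
t = m / (A * rho)
t = 1.2790e-05 / (1.7700e-03 * 4500)
t = 1.6058e-06 m = 1605.8 nm

1605.8


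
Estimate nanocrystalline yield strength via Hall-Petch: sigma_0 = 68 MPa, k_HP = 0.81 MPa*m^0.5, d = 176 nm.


d = 176 nm = 1.76e-07 m
sqrt(d) = 0.0004195235
Hall-Petch contribution = k / sqrt(d) = 0.81 / 0.0004195235 = 1930.8 MPa
sigma = sigma_0 + k/sqrt(d) = 68 + 1930.8 = 1998.8 MPa

1998.8


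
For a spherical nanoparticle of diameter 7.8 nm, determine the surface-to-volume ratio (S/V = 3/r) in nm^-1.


Radius r = 7.8/2 = 3.9 nm
S/V = 3 / r = 3 / 3.9
S/V = 0.7692 nm^-1

0.7692


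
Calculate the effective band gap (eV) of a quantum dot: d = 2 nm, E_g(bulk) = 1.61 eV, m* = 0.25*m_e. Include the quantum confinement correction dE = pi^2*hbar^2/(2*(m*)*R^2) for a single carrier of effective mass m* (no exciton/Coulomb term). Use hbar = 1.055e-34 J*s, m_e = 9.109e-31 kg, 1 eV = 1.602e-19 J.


Radius R = 2/2 nm = 1e-09 m
Confinement energy dE = pi^2 * hbar^2 / (2 * m_eff * m_e * R^2)
dE = pi^2 * (1.055e-34)^2 / (2 * 0.25 * 9.109e-31 * (1e-09)^2) J, divided by 1.602e-19 J/eV
dE = 1.5056 eV
Total band gap = E_g(bulk) + dE = 1.61 + 1.5056 = 3.1156 eV

3.1156


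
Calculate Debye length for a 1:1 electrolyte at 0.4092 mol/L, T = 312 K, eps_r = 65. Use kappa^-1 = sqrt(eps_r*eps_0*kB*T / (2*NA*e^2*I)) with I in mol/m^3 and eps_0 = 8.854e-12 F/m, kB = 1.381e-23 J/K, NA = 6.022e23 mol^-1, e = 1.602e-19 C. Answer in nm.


Ionic strength I = 0.4092 * 1^2 * 1000 = 409.2 mol/m^3
kappa^-1 = sqrt(65 * 8.854e-12 * 1.381e-23 * 312 / (2 * 6.022e23 * (1.602e-19)^2 * 409.2))
kappa^-1 = 0.443 nm

0.443


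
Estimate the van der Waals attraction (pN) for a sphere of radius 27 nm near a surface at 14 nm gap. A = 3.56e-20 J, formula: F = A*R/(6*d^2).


Convert to SI: R = 27 nm = 2.7e-08 m, d = 14 nm = 1.4e-08 m
F = A * R / (6 * d^2)
F = 3.56e-20 * 2.7e-08 / (6 * (1.4e-08)^2)
F = 8.17347e-13 N = 0.817 pN

0.817


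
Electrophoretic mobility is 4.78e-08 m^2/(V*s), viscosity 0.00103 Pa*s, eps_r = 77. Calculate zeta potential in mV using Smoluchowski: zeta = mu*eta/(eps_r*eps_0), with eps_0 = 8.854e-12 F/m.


Smoluchowski equation: zeta = mu * eta / (eps_r * eps_0)
zeta = 4.78e-08 * 0.00103 / (77 * 8.854e-12)
zeta = 0.072216 V = 72.22 mV

72.22


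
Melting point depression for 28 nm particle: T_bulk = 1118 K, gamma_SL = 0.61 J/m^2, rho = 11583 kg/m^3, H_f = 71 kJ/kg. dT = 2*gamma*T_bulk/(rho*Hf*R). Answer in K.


Radius R = 28/2 = 14 nm = 1.4e-08 m
Convert H_f = 71 kJ/kg = 71000 J/kg
dT = 2 * gamma_SL * T_bulk / (rho * H_f * R)
dT = 2 * 0.61 * 1118 / (11583 * 71000 * 1.4e-08)
dT = 118.5 K

118.5


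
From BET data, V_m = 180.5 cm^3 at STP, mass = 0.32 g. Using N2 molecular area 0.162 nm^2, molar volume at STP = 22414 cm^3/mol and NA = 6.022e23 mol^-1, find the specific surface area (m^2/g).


Number of moles in monolayer = V_m / 22414 = 180.5 / 22414 = 0.008053
Number of molecules = moles * NA = 0.008053 * 6.022e23
SA = molecules * sigma / mass
SA = (180.5 / 22414) * 6.022e23 * 0.162e-18 / 0.32
SA = 2455.1 m^2/g

2455.1


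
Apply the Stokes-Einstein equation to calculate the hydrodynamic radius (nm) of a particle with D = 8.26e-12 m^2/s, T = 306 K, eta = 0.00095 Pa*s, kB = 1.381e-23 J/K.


Stokes-Einstein: R = kB*T / (6*pi*eta*D)
R = 1.381e-23 * 306 / (6 * pi * 0.00095 * 8.26e-12)
R = 2.857e-08 m = 28.57 nm

28.57


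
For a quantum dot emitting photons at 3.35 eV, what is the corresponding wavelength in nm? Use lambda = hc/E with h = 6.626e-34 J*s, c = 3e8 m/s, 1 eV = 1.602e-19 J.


Convert energy: E = 3.35 eV = 3.35 * 1.602e-19 = 5.3667e-19 J
lambda = h*c / E = 6.626e-34 * 3e8 / 5.3667e-19
lambda = 3.70395e-07 m = 370.4 nm

370.4


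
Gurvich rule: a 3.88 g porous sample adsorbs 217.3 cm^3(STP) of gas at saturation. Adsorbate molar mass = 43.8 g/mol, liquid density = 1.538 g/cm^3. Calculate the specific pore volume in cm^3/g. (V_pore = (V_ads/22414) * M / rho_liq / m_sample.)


Moles adsorbed n = V_ads / 22414 = 217.3 / 22414 = 9.694834e-03 mol
Liquid volume V_liq = n * M / rho_liq = 9.694834e-03 * 43.8 / 1.538 = 0.27609 cm^3
Specific pore volume V_pore = V_liq / m_sample = 0.27609 / 3.88
V_pore = 0.0712 cm^3/g

0.0712


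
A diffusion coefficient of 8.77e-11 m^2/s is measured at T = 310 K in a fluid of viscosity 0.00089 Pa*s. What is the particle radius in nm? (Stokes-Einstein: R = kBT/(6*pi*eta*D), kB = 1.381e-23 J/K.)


Stokes-Einstein: R = kB*T / (6*pi*eta*D)
R = 1.381e-23 * 310 / (6 * pi * 0.00089 * 8.77e-11)
R = 2.90981e-09 m = 2.91 nm

2.91


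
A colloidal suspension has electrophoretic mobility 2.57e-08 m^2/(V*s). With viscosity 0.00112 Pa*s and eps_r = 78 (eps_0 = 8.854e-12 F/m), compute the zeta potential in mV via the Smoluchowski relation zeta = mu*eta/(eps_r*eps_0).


Smoluchowski equation: zeta = mu * eta / (eps_r * eps_0)
zeta = 2.57e-08 * 0.00112 / (78 * 8.854e-12)
zeta = 0.041679 V = 41.68 mV

41.68


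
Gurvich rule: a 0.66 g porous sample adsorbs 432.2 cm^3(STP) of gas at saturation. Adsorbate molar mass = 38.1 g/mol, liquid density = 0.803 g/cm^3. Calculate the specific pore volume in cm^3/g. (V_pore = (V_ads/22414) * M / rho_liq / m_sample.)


Moles adsorbed n = V_ads / 22414 = 432.2 / 22414 = 1.928259e-02 mol
Liquid volume V_liq = n * M / rho_liq = 1.928259e-02 * 38.1 / 0.803 = 0.91490 cm^3
Specific pore volume V_pore = V_liq / m_sample = 0.91490 / 0.66
V_pore = 1.3862 cm^3/g

1.3862


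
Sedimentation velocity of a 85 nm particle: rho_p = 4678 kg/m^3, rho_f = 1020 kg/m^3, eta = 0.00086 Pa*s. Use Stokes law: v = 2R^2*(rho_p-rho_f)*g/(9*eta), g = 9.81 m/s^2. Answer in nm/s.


Radius R = 85/2 nm = 4.25e-08 m
Density difference = 4678 - 1020 = 3658 kg/m^3
v = 2 * R^2 * (rho_p - rho_f) * g / (9 * eta)
v = 2 * (4.25e-08)^2 * 3658 * 9.81 / (9 * 0.00086)
v = 1.67486e-08 m/s = 16.7486 nm/s

16.7486


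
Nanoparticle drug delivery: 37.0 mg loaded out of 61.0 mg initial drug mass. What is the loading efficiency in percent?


Drug loading efficiency = (drug loaded / drug initial) * 100
DLE = 37.0 / 61.0 * 100
DLE = 0.6066 * 100
DLE = 60.66%

60.66


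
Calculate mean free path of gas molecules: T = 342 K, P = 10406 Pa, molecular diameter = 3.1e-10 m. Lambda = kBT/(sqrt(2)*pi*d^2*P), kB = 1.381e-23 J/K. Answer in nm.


Mean free path: lambda = kB*T / (sqrt(2) * pi * d^2 * P)
lambda = 1.381e-23 * 342 / (sqrt(2) * pi * (3.1e-10)^2 * 10406)
lambda = 1.06304e-06 m
lambda = 1063.04 nm

1063.04


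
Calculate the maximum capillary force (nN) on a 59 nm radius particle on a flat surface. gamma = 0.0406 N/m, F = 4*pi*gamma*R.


Convert radius: R = 59 nm = 5.9e-08 m
F = 4 * pi * gamma * R
F = 4 * pi * 0.0406 * 5.9e-08
F = 3.01015e-08 N = 30.1015 nN

30.1015


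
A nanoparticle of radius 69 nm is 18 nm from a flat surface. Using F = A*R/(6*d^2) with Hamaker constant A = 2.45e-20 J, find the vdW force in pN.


Convert to SI: R = 69 nm = 6.9e-08 m, d = 18 nm = 1.8e-08 m
F = A * R / (6 * d^2)
F = 2.45e-20 * 6.9e-08 / (6 * (1.8e-08)^2)
F = 8.69599e-13 N = 0.87 pN

0.87


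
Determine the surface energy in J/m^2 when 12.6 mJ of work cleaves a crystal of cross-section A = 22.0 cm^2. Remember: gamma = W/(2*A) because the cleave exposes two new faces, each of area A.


Convert: A = 22.0 cm^2 = 0.0022 m^2, W = 12.6 mJ = 0.0126 J
Cleaving exposes two faces of area A, so total new surface = 2*A and gamma = W / (2*A)
gamma = 0.0126 / (2 * 0.0022)
gamma = 2.864 J/m^2

2.864


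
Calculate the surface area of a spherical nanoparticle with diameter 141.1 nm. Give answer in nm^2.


Radius r = 141.1/2 = 70.55 nm
Surface area SA = 4 * pi * r^2
SA = 4 * pi * (70.55)^2
SA = 62546.63 nm^2

62546.63


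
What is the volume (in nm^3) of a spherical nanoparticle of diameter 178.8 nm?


Radius r = 178.8/2 = 89.4 nm
Volume V = (4/3) * pi * r^3
V = (4/3) * pi * (89.4)^3
V = 2992961.74 nm^3

2992961.74


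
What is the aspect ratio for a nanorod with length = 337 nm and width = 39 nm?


Aspect ratio AR = length / diameter
AR = 337 / 39
AR = 8.64

8.64


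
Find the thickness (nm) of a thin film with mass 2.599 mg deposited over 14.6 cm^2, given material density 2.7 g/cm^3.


Convert: m = 2.599 mg = 2.5990e-06 kg, A = 14.6 cm^2 = 1.4600e-03 m^2, rho = 2.7 g/cm^3 = 2700 kg/m^3
t = m / (A * rho)
t = 2.5990e-06 / (1.4600e-03 * 2700)
t = 6.5931e-07 m = 659.3 nm

659.3


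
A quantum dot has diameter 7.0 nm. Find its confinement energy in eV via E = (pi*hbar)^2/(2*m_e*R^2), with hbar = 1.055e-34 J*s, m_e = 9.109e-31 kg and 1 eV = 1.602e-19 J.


Radius R = 7.0/2 = 3.5 nm = 3.5e-09 m
E = (pi * 1.055e-34)^2 / (2 * 9.109e-31 * (3.5e-09)^2)
E(J) = 4.9223e-21
E = E(J) / 1.602e-19 = 0.0307 eV

0.0307


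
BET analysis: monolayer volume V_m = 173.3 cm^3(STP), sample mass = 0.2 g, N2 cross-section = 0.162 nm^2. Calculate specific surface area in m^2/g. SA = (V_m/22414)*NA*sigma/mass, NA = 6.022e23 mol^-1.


Number of moles in monolayer = V_m / 22414 = 173.3 / 22414 = 0.00773177
Number of molecules = moles * NA = 0.00773177 * 6.022e23
SA = molecules * sigma / mass
SA = (173.3 / 22414) * 6.022e23 * 0.162e-18 / 0.2
SA = 3771.4 m^2/g

3771.4


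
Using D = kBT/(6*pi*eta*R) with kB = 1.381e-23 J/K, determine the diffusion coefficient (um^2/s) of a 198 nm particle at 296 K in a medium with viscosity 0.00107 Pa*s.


Radius R = 198/2 = 99 nm = 9.9e-08 m
D = kB*T / (6*pi*eta*R)
D = 1.381e-23 * 296 / (6 * pi * 0.00107 * 9.9e-08)
D = 2.04722e-12 m^2/s = 2.047 um^2/s

2.047


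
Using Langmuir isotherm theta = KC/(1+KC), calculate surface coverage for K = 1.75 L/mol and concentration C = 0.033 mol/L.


Langmuir isotherm: theta = K*C / (1 + K*C)
K*C = 1.75 * 0.033 = 0.05775
theta = 0.05775 / (1 + 0.05775) = 0.05775 / 1.05775
theta = 0.0546

0.0546


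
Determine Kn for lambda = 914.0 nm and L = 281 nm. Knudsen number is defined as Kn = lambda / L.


Knudsen number Kn = lambda / L
Kn = 914.0 / 281
Kn = 3.2527

3.2527


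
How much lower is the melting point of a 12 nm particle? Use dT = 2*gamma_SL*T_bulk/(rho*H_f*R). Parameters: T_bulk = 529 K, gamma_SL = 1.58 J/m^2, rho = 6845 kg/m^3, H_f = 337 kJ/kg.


Radius R = 12/2 = 6 nm = 6e-09 m
Convert H_f = 337 kJ/kg = 337000 J/kg
dT = 2 * gamma_SL * T_bulk / (rho * H_f * R)
dT = 2 * 1.58 * 529 / (6845 * 337000 * 6e-09)
dT = 120.8 K

120.8


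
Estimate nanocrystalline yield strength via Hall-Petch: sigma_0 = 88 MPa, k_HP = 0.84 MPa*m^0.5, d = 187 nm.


d = 187 nm = 1.87e-07 m
sqrt(d) = 0.000432435
Hall-Petch contribution = k / sqrt(d) = 0.84 / 0.000432435 = 1942.5 MPa
sigma = sigma_0 + k/sqrt(d) = 88 + 1942.5 = 2030.5 MPa

2030.5


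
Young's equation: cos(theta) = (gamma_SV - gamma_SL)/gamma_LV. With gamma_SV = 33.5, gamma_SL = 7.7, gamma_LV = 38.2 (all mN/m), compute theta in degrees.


cos(theta) = (gamma_SV - gamma_SL) / gamma_LV
cos(theta) = (33.5 - 7.7) / 38.2
cos(theta) = 0.675393
theta = arccos(0.675393) = 47.52 degrees

47.52


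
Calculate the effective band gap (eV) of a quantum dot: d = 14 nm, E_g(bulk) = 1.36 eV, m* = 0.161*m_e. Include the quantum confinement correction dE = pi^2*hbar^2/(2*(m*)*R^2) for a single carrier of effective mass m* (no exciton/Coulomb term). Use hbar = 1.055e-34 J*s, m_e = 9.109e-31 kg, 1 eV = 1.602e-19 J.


Radius R = 14/2 nm = 7e-09 m
Confinement energy dE = pi^2 * hbar^2 / (2 * m_eff * m_e * R^2)
dE = pi^2 * (1.055e-34)^2 / (2 * 0.161 * 9.109e-31 * (7e-09)^2) J, divided by 1.602e-19 J/eV
dE = 0.0477 eV
Total band gap = E_g(bulk) + dE = 1.36 + 0.0477 = 1.4077 eV

1.4077


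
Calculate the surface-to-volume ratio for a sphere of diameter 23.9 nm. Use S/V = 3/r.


Radius r = 23.9/2 = 11.95 nm
S/V = 3 / r = 3 / 11.95
S/V = 0.251 nm^-1

0.251


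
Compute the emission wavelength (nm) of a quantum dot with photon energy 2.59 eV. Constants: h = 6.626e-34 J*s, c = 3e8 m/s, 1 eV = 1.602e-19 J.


Convert energy: E = 2.59 eV = 2.59 * 1.602e-19 = 4.14918e-19 J
lambda = h*c / E = 6.626e-34 * 3e8 / 4.14918e-19
lambda = 4.79083e-07 m = 479.1 nm

479.1


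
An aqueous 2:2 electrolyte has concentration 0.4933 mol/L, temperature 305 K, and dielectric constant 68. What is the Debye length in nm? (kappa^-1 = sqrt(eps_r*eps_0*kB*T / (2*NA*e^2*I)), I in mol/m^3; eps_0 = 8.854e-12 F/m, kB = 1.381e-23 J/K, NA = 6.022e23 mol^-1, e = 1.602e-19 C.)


Ionic strength I = 0.4933 * 2^2 * 1000 = 1973.2 mol/m^3
kappa^-1 = sqrt(68 * 8.854e-12 * 1.381e-23 * 305 / (2 * 6.022e23 * (1.602e-19)^2 * 1973.2))
kappa^-1 = 0.204 nm

0.204


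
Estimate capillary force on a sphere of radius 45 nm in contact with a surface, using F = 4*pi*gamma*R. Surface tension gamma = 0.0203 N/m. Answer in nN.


Convert radius: R = 45 nm = 4.5e-08 m
F = 4 * pi * gamma * R
F = 4 * pi * 0.0203 * 4.5e-08
F = 1.14794e-08 N = 11.4794 nN

11.4794


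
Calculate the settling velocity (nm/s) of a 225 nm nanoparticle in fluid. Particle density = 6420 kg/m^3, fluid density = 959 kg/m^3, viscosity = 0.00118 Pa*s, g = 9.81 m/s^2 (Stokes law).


Radius R = 225/2 nm = 1.125e-07 m
Density difference = 6420 - 959 = 5461 kg/m^3
v = 2 * R^2 * (rho_p - rho_f) * g / (9 * eta)
v = 2 * (1.125e-07)^2 * 5461 * 9.81 / (9 * 0.00118)
v = 1.27688e-07 m/s = 127.6885 nm/s

127.6885


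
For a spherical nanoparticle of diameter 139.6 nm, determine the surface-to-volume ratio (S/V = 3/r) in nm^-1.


Radius r = 139.6/2 = 69.8 nm
S/V = 3 / r = 3 / 69.8
S/V = 0.043 nm^-1

0.043


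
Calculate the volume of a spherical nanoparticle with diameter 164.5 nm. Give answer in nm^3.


Radius r = 164.5/2 = 82.25 nm
Volume V = (4/3) * pi * r^3
V = (4/3) * pi * (82.25)^3
V = 2330753.41 nm^3

2330753.41


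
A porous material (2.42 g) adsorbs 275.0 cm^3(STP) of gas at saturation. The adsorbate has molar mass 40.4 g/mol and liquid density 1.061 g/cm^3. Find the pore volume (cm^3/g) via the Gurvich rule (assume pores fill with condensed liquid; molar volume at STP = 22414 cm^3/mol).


Moles adsorbed n = V_ads / 22414 = 275.0 / 22414 = 1.226912e-02 mol
Liquid volume V_liq = n * M / rho_liq = 1.226912e-02 * 40.4 / 1.061 = 0.46717 cm^3
Specific pore volume V_pore = V_liq / m_sample = 0.46717 / 2.42
V_pore = 0.193 cm^3/g

0.193


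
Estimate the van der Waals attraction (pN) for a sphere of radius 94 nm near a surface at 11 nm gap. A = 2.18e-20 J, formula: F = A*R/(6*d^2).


Convert to SI: R = 94 nm = 9.4e-08 m, d = 11 nm = 1.1e-08 m
F = A * R / (6 * d^2)
F = 2.18e-20 * 9.4e-08 / (6 * (1.1e-08)^2)
F = 2.82259e-12 N = 2.823 pN

2.823


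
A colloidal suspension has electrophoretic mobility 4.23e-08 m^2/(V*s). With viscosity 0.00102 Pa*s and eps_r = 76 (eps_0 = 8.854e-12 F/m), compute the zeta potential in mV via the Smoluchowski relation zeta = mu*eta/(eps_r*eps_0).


Smoluchowski equation: zeta = mu * eta / (eps_r * eps_0)
zeta = 4.23e-08 * 0.00102 / (76 * 8.854e-12)
zeta = 0.064119 V = 64.12 mV

64.12


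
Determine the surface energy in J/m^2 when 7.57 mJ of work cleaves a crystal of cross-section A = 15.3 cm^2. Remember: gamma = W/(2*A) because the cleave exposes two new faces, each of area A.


Convert: A = 15.3 cm^2 = 0.00153 m^2, W = 7.57 mJ = 0.00757 J
Cleaving exposes two faces of area A, so total new surface = 2*A and gamma = W / (2*A)
gamma = 0.00757 / (2 * 0.00153)
gamma = 2.474 J/m^2

2.474


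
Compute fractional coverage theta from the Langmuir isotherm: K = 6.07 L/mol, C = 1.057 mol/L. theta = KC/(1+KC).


Langmuir isotherm: theta = K*C / (1 + K*C)
K*C = 6.07 * 1.057 = 6.41599
theta = 6.41599 / (1 + 6.41599) = 6.41599 / 7.41599
theta = 0.8652

0.8652


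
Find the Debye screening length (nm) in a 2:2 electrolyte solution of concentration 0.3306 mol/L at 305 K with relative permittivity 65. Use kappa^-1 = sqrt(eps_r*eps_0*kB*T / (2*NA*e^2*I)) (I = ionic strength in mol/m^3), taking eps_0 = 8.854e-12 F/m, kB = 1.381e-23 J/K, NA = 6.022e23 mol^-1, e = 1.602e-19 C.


Ionic strength I = 0.3306 * 2^2 * 1000 = 1322.4 mol/m^3
kappa^-1 = sqrt(65 * 8.854e-12 * 1.381e-23 * 305 / (2 * 6.022e23 * (1.602e-19)^2 * 1322.4))
kappa^-1 = 0.244 nm

0.244


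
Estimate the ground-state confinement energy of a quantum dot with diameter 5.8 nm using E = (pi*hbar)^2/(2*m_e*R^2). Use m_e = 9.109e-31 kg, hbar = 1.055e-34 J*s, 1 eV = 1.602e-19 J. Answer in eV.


Radius R = 5.8/2 = 2.9 nm = 2.9e-09 m
E = (pi * 1.055e-34)^2 / (2 * 9.109e-31 * (2.9e-09)^2)
E(J) = 7.16982e-21
E = E(J) / 1.602e-19 = 0.0448 eV

0.0448


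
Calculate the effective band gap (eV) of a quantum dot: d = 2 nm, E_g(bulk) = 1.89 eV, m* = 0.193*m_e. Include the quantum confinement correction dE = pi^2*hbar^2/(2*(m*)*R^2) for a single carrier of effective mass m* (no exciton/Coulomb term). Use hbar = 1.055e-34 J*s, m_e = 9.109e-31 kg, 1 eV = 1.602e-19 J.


Radius R = 2/2 nm = 1e-09 m
Confinement energy dE = pi^2 * hbar^2 / (2 * m_eff * m_e * R^2)
dE = pi^2 * (1.055e-34)^2 / (2 * 0.193 * 9.109e-31 * (1e-09)^2) J, divided by 1.602e-19 J/eV
dE = 1.9502 eV
Total band gap = E_g(bulk) + dE = 1.89 + 1.9502 = 3.8402 eV

3.8402


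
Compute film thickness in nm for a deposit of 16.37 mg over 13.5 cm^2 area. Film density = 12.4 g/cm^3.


Convert: m = 16.37 mg = 1.6370e-05 kg, A = 13.5 cm^2 = 1.3500e-03 m^2, rho = 12.4 g/cm^3 = 12400 kg/m^3
t = m / (A * rho)
t = 1.6370e-05 / (1.3500e-03 * 12400)
t = 9.7790e-07 m = 977.9 nm

977.9


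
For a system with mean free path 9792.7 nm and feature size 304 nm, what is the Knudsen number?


Knudsen number Kn = lambda / L
Kn = 9792.7 / 304
Kn = 32.2128

32.2128


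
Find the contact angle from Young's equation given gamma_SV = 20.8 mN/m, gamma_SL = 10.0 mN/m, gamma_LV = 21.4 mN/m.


cos(theta) = (gamma_SV - gamma_SL) / gamma_LV
cos(theta) = (20.8 - 10.0) / 21.4
cos(theta) = 0.504673
theta = arccos(0.504673) = 59.69 degrees

59.69


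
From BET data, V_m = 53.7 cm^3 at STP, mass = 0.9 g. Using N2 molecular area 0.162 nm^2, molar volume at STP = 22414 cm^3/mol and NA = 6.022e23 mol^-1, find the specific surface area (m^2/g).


Number of moles in monolayer = V_m / 22414 = 53.7 / 22414 = 0.00239582
Number of molecules = moles * NA = 0.00239582 * 6.022e23
SA = molecules * sigma / mass
SA = (53.7 / 22414) * 6.022e23 * 0.162e-18 / 0.9
SA = 259.7 m^2/g

259.7


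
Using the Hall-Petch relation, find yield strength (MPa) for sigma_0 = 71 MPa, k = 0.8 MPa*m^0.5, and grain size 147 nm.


d = 147 nm = 1.47e-07 m
sqrt(d) = 0.0003834058
Hall-Petch contribution = k / sqrt(d) = 0.8 / 0.0003834058 = 2086.6 MPa
sigma = sigma_0 + k/sqrt(d) = 71 + 2086.6 = 2157.6 MPa

2157.6


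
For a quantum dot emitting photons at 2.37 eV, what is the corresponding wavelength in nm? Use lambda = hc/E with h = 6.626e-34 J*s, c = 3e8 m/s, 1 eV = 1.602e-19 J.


Convert energy: E = 2.37 eV = 2.37 * 1.602e-19 = 3.79674e-19 J
lambda = h*c / E = 6.626e-34 * 3e8 / 3.79674e-19
lambda = 5.23554e-07 m = 523.6 nm

523.6


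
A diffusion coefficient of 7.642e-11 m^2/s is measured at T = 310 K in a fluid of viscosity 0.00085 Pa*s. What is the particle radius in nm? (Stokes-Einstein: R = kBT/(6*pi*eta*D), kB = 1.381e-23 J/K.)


Stokes-Einstein: R = kB*T / (6*pi*eta*D)
R = 1.381e-23 * 310 / (6 * pi * 0.00085 * 7.642e-11)
R = 3.49646e-09 m = 3.5 nm

3.5


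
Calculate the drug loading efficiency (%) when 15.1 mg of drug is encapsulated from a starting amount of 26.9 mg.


Drug loading efficiency = (drug loaded / drug initial) * 100
DLE = 15.1 / 26.9 * 100
DLE = 0.5613 * 100
DLE = 56.13%

56.13


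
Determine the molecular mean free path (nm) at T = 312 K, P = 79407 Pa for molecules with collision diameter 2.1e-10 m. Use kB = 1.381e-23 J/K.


Mean free path: lambda = kB*T / (sqrt(2) * pi * d^2 * P)
lambda = 1.381e-23 * 312 / (sqrt(2) * pi * (2.1e-10)^2 * 79407)
lambda = 2.7694e-07 m
lambda = 276.94 nm

276.94


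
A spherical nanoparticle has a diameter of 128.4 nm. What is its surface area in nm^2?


Radius r = 128.4/2 = 64.2 nm
Surface area SA = 4 * pi * r^2
SA = 4 * pi * (64.2)^2
SA = 51794.06 nm^2

51794.06


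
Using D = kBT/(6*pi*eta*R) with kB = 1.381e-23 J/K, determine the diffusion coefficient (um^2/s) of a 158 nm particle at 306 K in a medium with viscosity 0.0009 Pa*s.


Radius R = 158/2 = 79 nm = 7.9e-08 m
D = kB*T / (6*pi*eta*R)
D = 1.381e-23 * 306 / (6 * pi * 0.0009 * 7.9e-08)
D = 3.15315e-12 m^2/s = 3.153 um^2/s

3.153


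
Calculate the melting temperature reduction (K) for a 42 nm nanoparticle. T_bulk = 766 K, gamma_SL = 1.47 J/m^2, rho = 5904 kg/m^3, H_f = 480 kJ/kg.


Radius R = 42/2 = 21 nm = 2.1e-08 m
Convert H_f = 480 kJ/kg = 480000 J/kg
dT = 2 * gamma_SL * T_bulk / (rho * H_f * R)
dT = 2 * 1.47 * 766 / (5904 * 480000 * 2.1e-08)
dT = 37.8 K

37.8


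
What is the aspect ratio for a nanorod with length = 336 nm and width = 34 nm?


Aspect ratio AR = length / diameter
AR = 336 / 34
AR = 9.88

9.88


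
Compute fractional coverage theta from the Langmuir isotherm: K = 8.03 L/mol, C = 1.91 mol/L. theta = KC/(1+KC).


Langmuir isotherm: theta = K*C / (1 + K*C)
K*C = 8.03 * 1.91 = 15.3373
theta = 15.3373 / (1 + 15.3373) = 15.3373 / 16.3373
theta = 0.9388

0.9388


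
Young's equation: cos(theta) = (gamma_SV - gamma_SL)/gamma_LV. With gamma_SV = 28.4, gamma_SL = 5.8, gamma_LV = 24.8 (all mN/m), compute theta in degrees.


cos(theta) = (gamma_SV - gamma_SL) / gamma_LV
cos(theta) = (28.4 - 5.8) / 24.8
cos(theta) = 0.91129
theta = arccos(0.91129) = 24.32 degrees

24.32


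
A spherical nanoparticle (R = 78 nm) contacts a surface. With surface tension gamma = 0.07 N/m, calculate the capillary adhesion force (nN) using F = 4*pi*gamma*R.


Convert radius: R = 78 nm = 7.8e-08 m
F = 4 * pi * gamma * R
F = 4 * pi * 0.07 * 7.8e-08
F = 6.86124e-08 N = 68.6124 nN

68.6124


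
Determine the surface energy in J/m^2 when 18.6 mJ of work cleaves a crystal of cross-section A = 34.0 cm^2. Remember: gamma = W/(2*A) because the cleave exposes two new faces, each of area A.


Convert: A = 34.0 cm^2 = 0.0034 m^2, W = 18.6 mJ = 0.0186 J
Cleaving exposes two faces of area A, so total new surface = 2*A and gamma = W / (2*A)
gamma = 0.0186 / (2 * 0.0034)
gamma = 2.735 J/m^2

2.735


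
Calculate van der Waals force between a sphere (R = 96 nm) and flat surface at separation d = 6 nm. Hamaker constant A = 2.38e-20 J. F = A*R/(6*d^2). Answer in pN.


Convert to SI: R = 96 nm = 9.6e-08 m, d = 6 nm = 6e-09 m
F = A * R / (6 * d^2)
F = 2.38e-20 * 9.6e-08 / (6 * (6e-09)^2)
F = 1.05778e-11 N = 10.578 pN

10.578


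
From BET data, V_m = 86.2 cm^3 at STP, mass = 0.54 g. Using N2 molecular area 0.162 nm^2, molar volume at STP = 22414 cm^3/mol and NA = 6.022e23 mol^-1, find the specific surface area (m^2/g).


Number of moles in monolayer = V_m / 22414 = 86.2 / 22414 = 0.00384581
Number of molecules = moles * NA = 0.00384581 * 6.022e23
SA = molecules * sigma / mass
SA = (86.2 / 22414) * 6.022e23 * 0.162e-18 / 0.54
SA = 694.8 m^2/g

694.8


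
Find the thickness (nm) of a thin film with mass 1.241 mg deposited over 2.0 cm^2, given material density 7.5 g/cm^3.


Convert: m = 1.241 mg = 1.2410e-06 kg, A = 2.0 cm^2 = 2.0000e-04 m^2, rho = 7.5 g/cm^3 = 7500 kg/m^3
t = m / (A * rho)
t = 1.2410e-06 / (2.0000e-04 * 7500)
t = 8.2733e-07 m = 827.3 nm

827.3


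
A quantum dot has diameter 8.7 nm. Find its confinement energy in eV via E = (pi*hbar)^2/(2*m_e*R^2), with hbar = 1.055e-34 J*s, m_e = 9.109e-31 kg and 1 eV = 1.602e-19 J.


Radius R = 8.7/2 = 4.35 nm = 4.35e-09 m
E = (pi * 1.055e-34)^2 / (2 * 9.109e-31 * (4.35e-09)^2)
E(J) = 3.18658e-21
E = E(J) / 1.602e-19 = 0.0199 eV

0.0199


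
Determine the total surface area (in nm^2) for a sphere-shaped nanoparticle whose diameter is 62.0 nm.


Radius r = 62.0/2 = 31 nm
Surface area SA = 4 * pi * r^2
SA = 4 * pi * (31)^2
SA = 12076.28 nm^2

12076.28


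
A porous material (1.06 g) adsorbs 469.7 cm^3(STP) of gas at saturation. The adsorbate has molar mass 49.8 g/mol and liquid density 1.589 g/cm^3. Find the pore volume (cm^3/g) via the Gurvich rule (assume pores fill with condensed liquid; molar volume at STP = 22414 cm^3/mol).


Moles adsorbed n = V_ads / 22414 = 469.7 / 22414 = 2.095565e-02 mol
Liquid volume V_liq = n * M / rho_liq = 2.095565e-02 * 49.8 / 1.589 = 0.65676 cm^3
Specific pore volume V_pore = V_liq / m_sample = 0.65676 / 1.06
V_pore = 0.6196 cm^3/g

0.6196


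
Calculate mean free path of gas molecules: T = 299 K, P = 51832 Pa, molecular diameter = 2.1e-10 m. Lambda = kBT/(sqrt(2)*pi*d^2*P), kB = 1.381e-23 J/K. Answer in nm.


Mean free path: lambda = kB*T / (sqrt(2) * pi * d^2 * P)
lambda = 1.381e-23 * 299 / (sqrt(2) * pi * (2.1e-10)^2 * 51832)
lambda = 4.06596e-07 m
lambda = 406.6 nm

406.6


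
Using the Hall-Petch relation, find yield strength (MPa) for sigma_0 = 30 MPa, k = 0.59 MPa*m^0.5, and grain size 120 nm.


d = 120 nm = 1.2e-07 m
sqrt(d) = 0.0003464102
Hall-Petch contribution = k / sqrt(d) = 0.59 / 0.0003464102 = 1703.2 MPa
sigma = sigma_0 + k/sqrt(d) = 30 + 1703.2 = 1733.2 MPa

1733.2


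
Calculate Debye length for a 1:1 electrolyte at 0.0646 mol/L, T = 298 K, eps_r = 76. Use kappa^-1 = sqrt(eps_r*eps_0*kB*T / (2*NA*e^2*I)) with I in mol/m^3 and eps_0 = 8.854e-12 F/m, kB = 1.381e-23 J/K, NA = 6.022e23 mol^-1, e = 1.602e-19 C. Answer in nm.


Ionic strength I = 0.0646 * 1^2 * 1000 = 64.6 mol/m^3
kappa^-1 = sqrt(76 * 8.854e-12 * 1.381e-23 * 298 / (2 * 6.022e23 * (1.602e-19)^2 * 64.6))
kappa^-1 = 1.178 nm

1.178


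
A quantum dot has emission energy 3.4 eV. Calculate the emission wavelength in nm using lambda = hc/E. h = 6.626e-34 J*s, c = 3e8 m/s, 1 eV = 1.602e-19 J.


Convert energy: E = 3.4 eV = 3.4 * 1.602e-19 = 5.4468e-19 J
lambda = h*c / E = 6.626e-34 * 3e8 / 5.4468e-19
lambda = 3.64948e-07 m = 364.9 nm

364.9


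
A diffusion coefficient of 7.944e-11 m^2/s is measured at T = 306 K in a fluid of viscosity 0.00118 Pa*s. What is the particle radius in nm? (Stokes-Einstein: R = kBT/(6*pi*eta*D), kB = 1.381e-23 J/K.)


Stokes-Einstein: R = kB*T / (6*pi*eta*D)
R = 1.381e-23 * 306 / (6 * pi * 0.00118 * 7.944e-11)
R = 2.39162e-09 m = 2.39 nm

2.39


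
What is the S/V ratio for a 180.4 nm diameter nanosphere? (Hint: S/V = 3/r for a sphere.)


Radius r = 180.4/2 = 90.2 nm
S/V = 3 / r = 3 / 90.2
S/V = 0.0333 nm^-1

0.0333


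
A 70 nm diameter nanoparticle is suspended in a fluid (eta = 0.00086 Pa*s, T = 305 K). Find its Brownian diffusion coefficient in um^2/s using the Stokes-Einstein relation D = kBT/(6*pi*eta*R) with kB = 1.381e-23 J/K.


Radius R = 70/2 = 35 nm = 3.5e-08 m
D = kB*T / (6*pi*eta*R)
D = 1.381e-23 * 305 / (6 * pi * 0.00086 * 3.5e-08)
D = 7.42379e-12 m^2/s = 7.424 um^2/s

7.424


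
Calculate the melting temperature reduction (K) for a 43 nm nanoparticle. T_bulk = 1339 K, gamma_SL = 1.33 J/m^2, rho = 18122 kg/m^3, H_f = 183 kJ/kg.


Radius R = 43/2 = 21.5 nm = 2.15e-08 m
Convert H_f = 183 kJ/kg = 183000 J/kg
dT = 2 * gamma_SL * T_bulk / (rho * H_f * R)
dT = 2 * 1.33 * 1339 / (18122 * 183000 * 2.15e-08)
dT = 50.0 K

50.0


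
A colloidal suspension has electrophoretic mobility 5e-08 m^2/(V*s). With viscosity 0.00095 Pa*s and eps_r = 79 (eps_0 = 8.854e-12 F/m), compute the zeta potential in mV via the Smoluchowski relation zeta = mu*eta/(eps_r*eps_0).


Smoluchowski equation: zeta = mu * eta / (eps_r * eps_0)
zeta = 5e-08 * 0.00095 / (79 * 8.854e-12)
zeta = 0.067909 V = 67.91 mV

67.91


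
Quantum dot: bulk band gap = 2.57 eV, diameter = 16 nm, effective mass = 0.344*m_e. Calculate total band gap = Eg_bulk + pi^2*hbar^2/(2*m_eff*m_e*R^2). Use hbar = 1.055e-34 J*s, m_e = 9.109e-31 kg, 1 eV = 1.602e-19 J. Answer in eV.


Radius R = 16/2 nm = 8e-09 m
Confinement energy dE = pi^2 * hbar^2 / (2 * m_eff * m_e * R^2)
dE = pi^2 * (1.055e-34)^2 / (2 * 0.344 * 9.109e-31 * (8e-09)^2) J, divided by 1.602e-19 J/eV
dE = 0.0171 eV
Total band gap = E_g(bulk) + dE = 2.57 + 0.0171 = 2.5871 eV

2.5871
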